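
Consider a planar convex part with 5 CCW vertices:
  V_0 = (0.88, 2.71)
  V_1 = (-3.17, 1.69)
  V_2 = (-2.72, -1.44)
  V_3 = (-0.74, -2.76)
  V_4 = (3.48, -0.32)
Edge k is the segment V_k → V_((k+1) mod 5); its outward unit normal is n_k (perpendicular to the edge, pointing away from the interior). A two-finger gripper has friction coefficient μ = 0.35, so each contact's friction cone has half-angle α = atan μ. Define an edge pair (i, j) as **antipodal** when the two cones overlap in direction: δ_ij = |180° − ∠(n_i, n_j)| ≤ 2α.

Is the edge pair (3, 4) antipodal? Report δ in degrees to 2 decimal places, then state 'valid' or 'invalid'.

α = atan 0.35 = 19.29°;  2α = 38.58°
edge 3: e_3 = (+4.22, +2.44);  n_3 = (+0.5006, -0.8657)
edge 4: e_4 = (-2.60, +3.03);  n_4 = (+0.7589, +0.6512)
∠(n_3, n_4) = 100.60°
δ = |180° − 100.60°| = 79.40°
79.40° > 2α = 38.58°  →  invalid

δ = 79.40°, invalid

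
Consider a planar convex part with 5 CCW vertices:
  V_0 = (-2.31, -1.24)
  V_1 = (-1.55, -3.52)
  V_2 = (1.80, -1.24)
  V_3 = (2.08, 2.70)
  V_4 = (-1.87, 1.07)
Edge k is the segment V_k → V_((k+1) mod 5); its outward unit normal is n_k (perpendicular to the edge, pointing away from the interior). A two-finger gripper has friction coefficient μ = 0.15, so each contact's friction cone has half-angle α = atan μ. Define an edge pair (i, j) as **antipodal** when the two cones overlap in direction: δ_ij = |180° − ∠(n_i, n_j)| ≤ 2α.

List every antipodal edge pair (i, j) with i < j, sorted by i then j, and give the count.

count = 2; pairs: (1,3), (2,4)

α = atan 0.15 = 8.53°;  2α = 17.06°
n_0 = (-0.9487, -0.3162)
n_1 = (+0.5626, -0.8267)
n_2 = (+0.9975, -0.0709)
n_3 = (-0.3815, +0.9244)
n_4 = (-0.9823, +0.1871)
  (0,1): δ = 74.20°  ·
  (0,2): δ = 22.50°  ·
  (0,3): δ = 93.99°  ·
  (0,4): δ = 150.78°  ·
  (1,2): δ = 128.30°  ·
  (1,3): δ = 11.82°  ✓
  (1,4): δ = 44.98°  ·
  (2,3): δ = 63.51°  ·
  (2,4): δ = 6.72°  ✓
  (3,4): δ = 123.21°  ·
antipodal pairs: 2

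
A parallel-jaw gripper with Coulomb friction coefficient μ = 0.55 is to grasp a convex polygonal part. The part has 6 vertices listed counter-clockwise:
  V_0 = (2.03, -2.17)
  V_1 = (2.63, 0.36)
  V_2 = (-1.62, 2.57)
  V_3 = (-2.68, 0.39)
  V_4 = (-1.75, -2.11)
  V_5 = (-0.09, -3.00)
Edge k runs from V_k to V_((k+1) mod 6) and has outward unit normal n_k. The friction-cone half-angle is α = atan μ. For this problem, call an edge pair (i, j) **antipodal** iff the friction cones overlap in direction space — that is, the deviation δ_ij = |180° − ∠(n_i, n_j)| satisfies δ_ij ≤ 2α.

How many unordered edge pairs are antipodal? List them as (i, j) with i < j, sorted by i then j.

count = 6; pairs: (0,2), (0,3), (1,3), (1,4), (1,5), (2,5)

α = atan 0.55 = 28.81°;  2α = 57.62°
n_0 = (+0.9730, -0.2308)
n_1 = (+0.4614, +0.8872)
n_2 = (-0.8993, +0.4373)
n_3 = (-0.9373, -0.3487)
n_4 = (-0.4725, -0.8813)
n_5 = (+0.3646, -0.9312)
  (0,1): δ = 104.13°  ·
  (0,2): δ = 12.59°  ✓
  (0,3): δ = 33.75°  ✓
  (0,4): δ = 75.14°  ·
  (0,5): δ = 124.72°  ·
  (1,2): δ = 88.46°  ·
  (1,3): δ = 42.12°  ✓
  (1,4): δ = 0.72°  ✓
  (1,5): δ = 48.86°  ✓
  (2,3): δ = 133.66°  ·
  (2,4): δ = 92.27°  ·
  (2,5): δ = 42.69°  ✓
  (3,4): δ = 138.60°  ·
  (3,5): δ = 89.02°  ·
  (4,5): δ = 130.42°  ·
antipodal pairs: 6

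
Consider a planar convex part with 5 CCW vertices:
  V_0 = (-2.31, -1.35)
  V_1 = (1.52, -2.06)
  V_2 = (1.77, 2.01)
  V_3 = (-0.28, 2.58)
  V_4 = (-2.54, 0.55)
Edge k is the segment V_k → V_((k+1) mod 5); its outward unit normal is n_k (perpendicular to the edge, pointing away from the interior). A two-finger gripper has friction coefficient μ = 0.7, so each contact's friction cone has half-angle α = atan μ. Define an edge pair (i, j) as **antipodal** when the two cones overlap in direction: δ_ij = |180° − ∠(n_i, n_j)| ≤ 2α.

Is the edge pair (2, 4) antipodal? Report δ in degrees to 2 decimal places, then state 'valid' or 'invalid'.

α = atan 0.7 = 34.99°;  2α = 69.98°
edge 2: e_2 = (-2.05, +0.57);  n_2 = (+0.2679, +0.9635)
edge 4: e_4 = (+0.23, -1.90);  n_4 = (-0.9928, -0.1202)
∠(n_2, n_4) = 112.44°
δ = |180° − 112.44°| = 67.56°
67.56° ≤ 2α = 69.98°  →  valid

δ = 67.56°, valid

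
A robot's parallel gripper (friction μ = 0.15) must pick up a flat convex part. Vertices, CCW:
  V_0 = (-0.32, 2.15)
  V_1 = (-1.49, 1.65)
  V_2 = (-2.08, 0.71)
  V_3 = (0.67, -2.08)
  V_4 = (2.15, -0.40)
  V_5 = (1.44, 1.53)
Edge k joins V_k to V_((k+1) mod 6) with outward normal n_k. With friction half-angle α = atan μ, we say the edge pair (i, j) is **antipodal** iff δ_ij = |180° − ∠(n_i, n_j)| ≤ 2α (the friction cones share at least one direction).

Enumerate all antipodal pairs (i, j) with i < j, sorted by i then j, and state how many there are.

count = 1; pairs: (1,3)

α = atan 0.15 = 8.53°;  2α = 17.06°
n_0 = (-0.3930, +0.9196)
n_1 = (-0.8470, +0.5316)
n_2 = (-0.7122, -0.7020)
n_3 = (+0.7504, -0.6610)
n_4 = (+0.9385, +0.3453)
n_5 = (+0.3323, +0.9432)
  (0,1): δ = 145.25°  ·
  (0,2): δ = 68.55°  ·
  (0,3): δ = 25.48°  ·
  (0,4): δ = 87.06°  ·
  (0,5): δ = 137.45°  ·
  (1,2): δ = 103.30°  ·
  (1,3): δ = 9.26°  ✓
  (1,4): δ = 52.31°  ·
  (1,5): δ = 102.71°  ·
  (2,3): δ = 85.96°  ·
  (2,4): δ = 24.39°  ·
  (2,5): δ = 26.01°  ·
  (3,4): δ = 118.42°  ·
  (3,5): δ = 68.03°  ·
  (4,5): δ = 129.60°  ·
antipodal pairs: 1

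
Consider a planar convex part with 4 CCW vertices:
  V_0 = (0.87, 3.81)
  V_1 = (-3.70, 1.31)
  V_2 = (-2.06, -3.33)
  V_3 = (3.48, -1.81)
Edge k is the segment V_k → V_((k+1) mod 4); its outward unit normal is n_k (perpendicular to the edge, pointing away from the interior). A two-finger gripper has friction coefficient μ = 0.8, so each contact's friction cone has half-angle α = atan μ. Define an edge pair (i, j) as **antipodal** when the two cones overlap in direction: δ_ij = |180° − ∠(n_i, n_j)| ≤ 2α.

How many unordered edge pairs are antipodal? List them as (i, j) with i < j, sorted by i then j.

count = 2; pairs: (0,2), (1,3)

α = atan 0.8 = 38.66°;  2α = 77.32°
n_0 = (-0.4799, +0.8773)
n_1 = (-0.9428, -0.3332)
n_2 = (+0.2646, -0.9644)
n_3 = (+0.9070, +0.4212)
  (0,1): δ = 99.21°  ·
  (0,2): δ = 13.34°  ✓
  (0,3): δ = 86.23°  ·
  (1,2): δ = 94.12°  ·
  (1,3): δ = 5.44°  ✓
  (2,3): δ = 80.43°  ·
antipodal pairs: 2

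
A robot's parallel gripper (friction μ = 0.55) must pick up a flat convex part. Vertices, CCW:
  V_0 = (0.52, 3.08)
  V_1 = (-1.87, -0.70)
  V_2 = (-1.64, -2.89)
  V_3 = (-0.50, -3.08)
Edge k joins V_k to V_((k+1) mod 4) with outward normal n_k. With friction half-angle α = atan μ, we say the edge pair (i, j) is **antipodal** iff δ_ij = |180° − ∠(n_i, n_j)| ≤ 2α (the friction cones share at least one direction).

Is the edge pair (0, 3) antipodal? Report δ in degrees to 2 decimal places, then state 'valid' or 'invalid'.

δ = 22.90°, valid

α = atan 0.55 = 28.81°;  2α = 57.62°
edge 0: e_0 = (-2.39, -3.78);  n_0 = (-0.8452, +0.5344)
edge 3: e_3 = (+1.02, +6.16);  n_3 = (+0.9866, -0.1634)
∠(n_0, n_3) = 157.10°
δ = |180° − 157.10°| = 22.90°
22.90° ≤ 2α = 57.62°  →  valid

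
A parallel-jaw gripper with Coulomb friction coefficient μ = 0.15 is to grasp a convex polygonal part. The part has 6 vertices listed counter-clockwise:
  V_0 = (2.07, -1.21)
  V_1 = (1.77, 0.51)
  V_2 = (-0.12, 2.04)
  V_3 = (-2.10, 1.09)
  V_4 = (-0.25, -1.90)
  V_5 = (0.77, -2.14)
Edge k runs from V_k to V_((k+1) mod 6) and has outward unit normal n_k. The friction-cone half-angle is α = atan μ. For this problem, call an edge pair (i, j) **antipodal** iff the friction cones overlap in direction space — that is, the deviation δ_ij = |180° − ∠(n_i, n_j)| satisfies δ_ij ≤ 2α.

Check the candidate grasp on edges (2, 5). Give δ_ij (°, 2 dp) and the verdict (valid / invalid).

α = atan 0.15 = 8.53°;  2α = 17.06°
edge 2: e_2 = (-1.98, -0.95);  n_2 = (-0.4326, +0.9016)
edge 5: e_5 = (+1.30, +0.93);  n_5 = (+0.5818, -0.8133)
∠(n_2, n_5) = 170.05°
δ = |180° − 170.05°| = 9.95°
9.95° ≤ 2α = 17.06°  →  valid

δ = 9.95°, valid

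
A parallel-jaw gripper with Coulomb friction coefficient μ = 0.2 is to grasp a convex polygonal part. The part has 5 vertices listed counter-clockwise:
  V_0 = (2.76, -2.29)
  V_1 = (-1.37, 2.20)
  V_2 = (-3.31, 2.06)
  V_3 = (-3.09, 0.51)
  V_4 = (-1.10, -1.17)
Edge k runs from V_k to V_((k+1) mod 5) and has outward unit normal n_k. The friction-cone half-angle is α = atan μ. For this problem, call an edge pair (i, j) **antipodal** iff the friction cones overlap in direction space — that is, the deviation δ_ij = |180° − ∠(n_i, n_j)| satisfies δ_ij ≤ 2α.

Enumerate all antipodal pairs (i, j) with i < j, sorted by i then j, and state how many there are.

count = 2; pairs: (0,3), (1,4)

α = atan 0.2 = 11.31°;  2α = 22.62°
n_0 = (+0.7360, +0.6770)
n_1 = (-0.0720, +0.9974)
n_2 = (-0.9901, -0.1405)
n_3 = (-0.6451, -0.7641)
n_4 = (-0.2787, -0.9604)
  (0,1): δ = 128.48°  ·
  (0,2): δ = 34.53°  ·
  (0,3): δ = 7.22°  ✓
  (0,4): δ = 31.21°  ·
  (1,2): δ = 86.05°  ·
  (1,3): δ = 44.30°  ·
  (1,4): δ = 20.31°  ✓
  (2,3): δ = 138.25°  ·
  (2,4): δ = 114.26°  ·
  (3,4): δ = 156.01°  ·
antipodal pairs: 2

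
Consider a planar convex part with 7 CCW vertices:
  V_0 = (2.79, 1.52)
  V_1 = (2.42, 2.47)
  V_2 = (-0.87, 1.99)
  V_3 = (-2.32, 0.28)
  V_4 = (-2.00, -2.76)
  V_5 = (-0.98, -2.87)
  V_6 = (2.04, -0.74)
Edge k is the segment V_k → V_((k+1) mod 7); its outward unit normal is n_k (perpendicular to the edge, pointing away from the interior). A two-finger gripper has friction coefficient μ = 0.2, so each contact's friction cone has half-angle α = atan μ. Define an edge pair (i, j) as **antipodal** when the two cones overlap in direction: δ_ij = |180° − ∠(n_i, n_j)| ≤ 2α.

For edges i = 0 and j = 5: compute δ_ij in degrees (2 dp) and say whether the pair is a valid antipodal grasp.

δ = 103.92°, invalid

α = atan 0.2 = 11.31°;  2α = 22.62°
edge 0: e_0 = (-0.37, +0.95);  n_0 = (+0.9318, +0.3629)
edge 5: e_5 = (+3.02, +2.13);  n_5 = (+0.5764, -0.8172)
∠(n_0, n_5) = 76.08°
δ = |180° − 76.08°| = 103.92°
103.92° > 2α = 22.62°  →  invalid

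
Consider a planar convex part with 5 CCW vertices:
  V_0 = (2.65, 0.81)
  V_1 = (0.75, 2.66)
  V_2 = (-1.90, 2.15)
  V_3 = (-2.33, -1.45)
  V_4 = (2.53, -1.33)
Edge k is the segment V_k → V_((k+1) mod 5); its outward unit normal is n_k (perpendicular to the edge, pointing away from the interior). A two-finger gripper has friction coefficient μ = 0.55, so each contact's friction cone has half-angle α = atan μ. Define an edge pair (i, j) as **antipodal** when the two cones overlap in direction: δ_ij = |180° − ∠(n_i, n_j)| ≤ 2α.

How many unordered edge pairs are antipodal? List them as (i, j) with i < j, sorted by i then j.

α = atan 0.55 = 28.81°;  2α = 57.62°
n_0 = (+0.6976, +0.7165)
n_1 = (-0.1890, +0.9820)
n_2 = (-0.9929, +0.1186)
n_3 = (+0.0247, -0.9997)
n_4 = (+0.9984, -0.0560)
  (0,1): δ = 124.87°  ·
  (0,2): δ = 52.58°  ✓
  (0,3): δ = 45.65°  ✓
  (0,4): δ = 131.03°  ·
  (1,2): δ = 107.70°  ·
  (1,3): δ = 9.48°  ✓
  (1,4): δ = 75.90°  ·
  (2,3): δ = 81.77°  ·
  (2,4): δ = 3.60°  ✓
  (3,4): δ = 94.62°  ·
antipodal pairs: 4

count = 4; pairs: (0,2), (0,3), (1,3), (2,4)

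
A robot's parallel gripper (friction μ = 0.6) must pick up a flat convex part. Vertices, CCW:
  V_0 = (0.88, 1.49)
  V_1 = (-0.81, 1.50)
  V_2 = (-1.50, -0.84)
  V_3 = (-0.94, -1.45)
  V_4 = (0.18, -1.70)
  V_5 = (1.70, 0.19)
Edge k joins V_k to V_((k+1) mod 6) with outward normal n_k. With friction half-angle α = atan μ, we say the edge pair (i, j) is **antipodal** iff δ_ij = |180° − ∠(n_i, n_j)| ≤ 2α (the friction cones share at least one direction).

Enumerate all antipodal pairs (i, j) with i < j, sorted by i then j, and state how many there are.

α = atan 0.6 = 30.96°;  2α = 61.93°
n_0 = (+0.0059, +1.0000)
n_1 = (-0.9592, +0.2828)
n_2 = (-0.7367, -0.6763)
n_3 = (-0.2179, -0.9760)
n_4 = (+0.7793, -0.6267)
n_5 = (+0.8458, +0.5335)
  (0,1): δ = 106.09°  ·
  (0,2): δ = 47.11°  ✓
  (0,3): δ = 12.24°  ✓
  (0,4): δ = 51.53°  ✓
  (0,5): δ = 122.58°  ·
  (1,2): δ = 121.02°  ·
  (1,3): δ = 86.15°  ·
  (1,4): δ = 22.38°  ✓
  (1,5): δ = 48.67°  ✓
  (2,3): δ = 145.14°  ·
  (2,4): δ = 81.36°  ·
  (2,5): δ = 10.31°  ✓
  (3,4): δ = 116.22°  ·
  (3,5): δ = 45.17°  ✓
  (4,5): δ = 108.95°  ·
antipodal pairs: 7

count = 7; pairs: (0,2), (0,3), (0,4), (1,4), (1,5), (2,5), (3,5)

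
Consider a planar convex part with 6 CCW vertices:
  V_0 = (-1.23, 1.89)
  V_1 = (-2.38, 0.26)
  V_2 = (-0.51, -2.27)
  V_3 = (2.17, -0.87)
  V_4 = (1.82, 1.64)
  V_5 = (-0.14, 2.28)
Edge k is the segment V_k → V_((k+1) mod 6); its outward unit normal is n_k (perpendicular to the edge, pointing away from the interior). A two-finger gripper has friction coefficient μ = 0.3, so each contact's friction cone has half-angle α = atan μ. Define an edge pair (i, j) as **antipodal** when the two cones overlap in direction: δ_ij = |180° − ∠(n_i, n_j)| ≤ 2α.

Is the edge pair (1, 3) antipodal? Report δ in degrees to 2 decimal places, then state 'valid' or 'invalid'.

α = atan 0.3 = 16.70°;  2α = 33.40°
edge 1: e_1 = (+1.87, -2.53);  n_1 = (-0.8042, -0.5944)
edge 3: e_3 = (-0.35, +2.51);  n_3 = (+0.9904, +0.1381)
∠(n_1, n_3) = 151.47°
δ = |180° − 151.47°| = 28.53°
28.53° ≤ 2α = 33.40°  →  valid

δ = 28.53°, valid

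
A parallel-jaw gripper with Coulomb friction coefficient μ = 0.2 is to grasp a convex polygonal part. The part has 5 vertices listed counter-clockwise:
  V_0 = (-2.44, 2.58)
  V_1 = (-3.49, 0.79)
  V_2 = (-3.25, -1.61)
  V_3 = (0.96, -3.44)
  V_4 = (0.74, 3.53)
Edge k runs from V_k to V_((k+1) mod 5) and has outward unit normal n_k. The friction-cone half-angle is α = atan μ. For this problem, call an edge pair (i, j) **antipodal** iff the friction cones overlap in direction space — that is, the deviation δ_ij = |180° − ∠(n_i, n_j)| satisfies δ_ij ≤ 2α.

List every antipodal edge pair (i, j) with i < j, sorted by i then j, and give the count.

count = 1; pairs: (1,3)

α = atan 0.2 = 11.31°;  2α = 22.62°
n_0 = (-0.8626, +0.5060)
n_1 = (-0.9950, -0.0995)
n_2 = (-0.3986, -0.9171)
n_3 = (+0.9995, +0.0315)
n_4 = (-0.2862, +0.9582)
  (0,1): δ = 143.89°  ·
  (0,2): δ = 83.10°  ·
  (0,3): δ = 32.20°  ·
  (0,4): δ = 137.03°  ·
  (1,2): δ = 119.20°  ·
  (1,3): δ = 3.90°  ✓
  (1,4): δ = 100.92°  ·
  (2,3): δ = 64.70°  ·
  (2,4): δ = 40.13°  ·
  (3,4): δ = 75.17°  ·
antipodal pairs: 1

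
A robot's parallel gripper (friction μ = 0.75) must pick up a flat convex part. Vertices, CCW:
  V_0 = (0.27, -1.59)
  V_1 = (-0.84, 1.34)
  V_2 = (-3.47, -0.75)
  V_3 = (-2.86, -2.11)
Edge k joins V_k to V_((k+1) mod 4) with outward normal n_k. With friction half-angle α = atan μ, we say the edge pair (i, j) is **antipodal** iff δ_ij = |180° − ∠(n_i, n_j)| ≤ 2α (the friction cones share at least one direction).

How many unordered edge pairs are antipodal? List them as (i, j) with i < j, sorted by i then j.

α = atan 0.75 = 36.87°;  2α = 73.74°
n_0 = (+0.9351, +0.3543)
n_1 = (-0.6222, +0.7829)
n_2 = (-0.9124, -0.4092)
n_3 = (+0.1639, -0.9865)
  (0,1): δ = 72.28°  ✓
  (0,2): δ = 3.41°  ✓
  (0,3): δ = 78.68°  ·
  (1,2): δ = 104.32°  ·
  (1,3): δ = 29.04°  ✓
  (2,3): δ = 104.73°  ·
antipodal pairs: 3

count = 3; pairs: (0,1), (0,2), (1,3)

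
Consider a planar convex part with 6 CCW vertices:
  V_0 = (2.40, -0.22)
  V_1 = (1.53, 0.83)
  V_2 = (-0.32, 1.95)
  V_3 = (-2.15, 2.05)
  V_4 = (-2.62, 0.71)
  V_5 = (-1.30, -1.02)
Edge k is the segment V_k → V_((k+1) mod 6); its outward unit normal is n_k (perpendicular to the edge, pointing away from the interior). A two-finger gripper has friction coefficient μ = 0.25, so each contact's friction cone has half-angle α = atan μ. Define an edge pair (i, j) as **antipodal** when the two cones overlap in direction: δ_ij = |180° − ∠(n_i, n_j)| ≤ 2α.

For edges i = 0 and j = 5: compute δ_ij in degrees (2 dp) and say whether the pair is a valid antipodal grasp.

δ = 62.56°, invalid

α = atan 0.25 = 14.04°;  2α = 28.07°
edge 0: e_0 = (-0.87, +1.05);  n_0 = (+0.7700, +0.6380)
edge 5: e_5 = (+3.70, +0.80);  n_5 = (+0.2113, -0.9774)
∠(n_0, n_5) = 117.44°
δ = |180° − 117.44°| = 62.56°
62.56° > 2α = 28.07°  →  invalid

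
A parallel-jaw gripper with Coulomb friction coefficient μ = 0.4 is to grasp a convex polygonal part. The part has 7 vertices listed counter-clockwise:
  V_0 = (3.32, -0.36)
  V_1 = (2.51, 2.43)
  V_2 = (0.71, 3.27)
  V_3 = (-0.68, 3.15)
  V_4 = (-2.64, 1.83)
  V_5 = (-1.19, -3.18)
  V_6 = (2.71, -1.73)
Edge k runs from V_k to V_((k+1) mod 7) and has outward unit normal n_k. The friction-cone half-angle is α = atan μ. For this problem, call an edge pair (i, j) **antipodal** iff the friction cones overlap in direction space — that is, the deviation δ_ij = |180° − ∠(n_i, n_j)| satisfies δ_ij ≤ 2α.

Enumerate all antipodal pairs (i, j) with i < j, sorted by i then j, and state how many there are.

count = 5; pairs: (0,4), (2,5), (3,5), (3,6), (4,6)

α = atan 0.4 = 21.80°;  2α = 43.60°
n_0 = (+0.9603, +0.2788)
n_1 = (+0.4229, +0.9062)
n_2 = (-0.0860, +0.9963)
n_3 = (-0.5586, +0.8294)
n_4 = (-0.9606, -0.2780)
n_5 = (+0.3485, -0.9373)
n_6 = (+0.9135, -0.4068)
  (0,1): δ = 131.21°  ·
  (0,2): δ = 101.26°  ·
  (0,3): δ = 72.23°  ·
  (0,4): δ = 0.05°  ✓
  (0,5): δ = 94.21°  ·
  (0,6): δ = 139.81°  ·
  (1,2): δ = 150.05°  ·
  (1,3): δ = 121.02°  ·
  (1,4): δ = 48.84°  ·
  (1,5): δ = 45.41°  ·
  (1,6): δ = 91.02°  ·
  (2,3): δ = 150.98°  ·
  (2,4): δ = 78.79°  ·
  (2,5): δ = 15.46°  ✓
  (2,6): δ = 61.06°  ·
  (3,4): δ = 107.82°  ·
  (3,5): δ = 13.56°  ✓
  (3,6): δ = 32.04°  ✓
  (4,5): δ = 85.75°  ·
  (4,6): δ = 40.14°  ✓
  (5,6): δ = 134.40°  ·
antipodal pairs: 5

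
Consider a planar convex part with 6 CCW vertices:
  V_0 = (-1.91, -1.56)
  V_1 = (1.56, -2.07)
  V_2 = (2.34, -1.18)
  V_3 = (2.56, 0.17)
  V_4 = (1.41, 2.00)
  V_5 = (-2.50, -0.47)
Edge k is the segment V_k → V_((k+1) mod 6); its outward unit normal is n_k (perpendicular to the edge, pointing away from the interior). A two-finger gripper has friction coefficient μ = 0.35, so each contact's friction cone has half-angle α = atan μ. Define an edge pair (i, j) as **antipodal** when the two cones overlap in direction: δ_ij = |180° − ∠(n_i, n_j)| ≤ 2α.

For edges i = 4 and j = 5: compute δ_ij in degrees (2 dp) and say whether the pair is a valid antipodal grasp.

α = atan 0.35 = 19.29°;  2α = 38.58°
edge 4: e_4 = (-3.91, -2.47);  n_4 = (-0.5341, +0.8454)
edge 5: e_5 = (+0.59, -1.09);  n_5 = (-0.8794, -0.4760)
∠(n_4, n_5) = 86.14°
δ = |180° − 86.14°| = 93.86°
93.86° > 2α = 38.58°  →  invalid

δ = 93.86°, invalid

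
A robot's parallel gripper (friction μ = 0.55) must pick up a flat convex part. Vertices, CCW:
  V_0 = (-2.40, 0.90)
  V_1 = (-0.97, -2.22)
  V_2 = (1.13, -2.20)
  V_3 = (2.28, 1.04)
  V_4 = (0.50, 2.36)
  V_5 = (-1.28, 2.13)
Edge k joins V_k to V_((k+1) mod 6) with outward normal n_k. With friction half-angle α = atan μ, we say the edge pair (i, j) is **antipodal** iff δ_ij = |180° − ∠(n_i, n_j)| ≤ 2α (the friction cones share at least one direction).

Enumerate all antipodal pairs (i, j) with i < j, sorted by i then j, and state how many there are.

count = 6; pairs: (0,2), (0,3), (1,3), (1,4), (1,5), (2,5)

α = atan 0.55 = 28.81°;  2α = 57.62°
n_0 = (-0.9091, -0.4167)
n_1 = (+0.0095, -1.0000)
n_2 = (+0.9424, -0.3345)
n_3 = (+0.5957, +0.8032)
n_4 = (-0.1281, +0.9918)
n_5 = (-0.7394, +0.6733)
  (0,1): δ = 114.08°  ·
  (0,2): δ = 44.17°  ✓
  (0,3): δ = 28.82°  ✓
  (0,4): δ = 72.74°  ·
  (0,5): δ = 113.06°  ·
  (1,2): δ = 110.09°  ·
  (1,3): δ = 37.11°  ✓
  (1,4): δ = 6.82°  ✓
  (1,5): δ = 47.13°  ✓
  (2,3): δ = 107.02°  ·
  (2,4): δ = 63.10°  ·
  (2,5): δ = 22.78°  ✓
  (3,4): δ = 136.08°  ·
  (3,5): δ = 95.76°  ·
  (4,5): δ = 139.68°  ·
antipodal pairs: 6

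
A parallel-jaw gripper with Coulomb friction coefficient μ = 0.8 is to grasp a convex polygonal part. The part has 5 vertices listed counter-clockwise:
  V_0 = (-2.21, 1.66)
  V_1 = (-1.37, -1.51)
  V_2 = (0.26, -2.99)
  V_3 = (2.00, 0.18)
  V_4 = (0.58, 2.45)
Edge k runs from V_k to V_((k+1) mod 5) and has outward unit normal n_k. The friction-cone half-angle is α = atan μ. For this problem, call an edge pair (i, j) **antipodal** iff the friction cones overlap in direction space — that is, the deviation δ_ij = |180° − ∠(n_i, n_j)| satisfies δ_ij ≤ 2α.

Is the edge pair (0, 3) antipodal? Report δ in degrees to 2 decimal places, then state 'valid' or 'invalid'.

δ = 17.19°, valid

α = atan 0.8 = 38.66°;  2α = 77.32°
edge 0: e_0 = (+0.84, -3.17);  n_0 = (-0.9666, -0.2561)
edge 3: e_3 = (-1.42, +2.27);  n_3 = (+0.8478, +0.5303)
∠(n_0, n_3) = 162.81°
δ = |180° − 162.81°| = 17.19°
17.19° ≤ 2α = 77.32°  →  valid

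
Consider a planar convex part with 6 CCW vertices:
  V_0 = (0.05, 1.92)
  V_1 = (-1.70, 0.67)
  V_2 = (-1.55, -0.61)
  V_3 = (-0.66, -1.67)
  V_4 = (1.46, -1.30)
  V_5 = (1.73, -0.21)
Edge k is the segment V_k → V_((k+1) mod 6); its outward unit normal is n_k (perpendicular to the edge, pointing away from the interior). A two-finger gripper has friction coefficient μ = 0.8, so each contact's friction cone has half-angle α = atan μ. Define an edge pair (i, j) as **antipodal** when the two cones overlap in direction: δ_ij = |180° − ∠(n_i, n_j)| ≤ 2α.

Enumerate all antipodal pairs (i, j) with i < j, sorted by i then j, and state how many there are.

α = atan 0.8 = 38.66°;  2α = 77.32°
n_0 = (-0.5812, +0.8137)
n_1 = (-0.9932, -0.1164)
n_2 = (-0.7658, -0.6430)
n_3 = (+0.1719, -0.9851)
n_4 = (+0.9707, -0.2404)
n_5 = (+0.7852, +0.6193)
  (0,1): δ = 118.85°  ·
  (0,2): δ = 85.52°  ·
  (0,3): δ = 25.64°  ✓
  (0,4): δ = 40.55°  ✓
  (0,5): δ = 92.73°  ·
  (1,2): δ = 146.67°  ·
  (1,3): δ = 86.78°  ·
  (1,4): δ = 20.60°  ✓
  (1,5): δ = 31.58°  ✓
  (2,3): δ = 120.12°  ·
  (2,4): δ = 53.93°  ✓
  (2,5): δ = 1.75°  ✓
  (3,4): δ = 113.81°  ·
  (3,5): δ = 61.64°  ✓
  (4,5): δ = 127.82°  ·
antipodal pairs: 7

count = 7; pairs: (0,3), (0,4), (1,4), (1,5), (2,4), (2,5), (3,5)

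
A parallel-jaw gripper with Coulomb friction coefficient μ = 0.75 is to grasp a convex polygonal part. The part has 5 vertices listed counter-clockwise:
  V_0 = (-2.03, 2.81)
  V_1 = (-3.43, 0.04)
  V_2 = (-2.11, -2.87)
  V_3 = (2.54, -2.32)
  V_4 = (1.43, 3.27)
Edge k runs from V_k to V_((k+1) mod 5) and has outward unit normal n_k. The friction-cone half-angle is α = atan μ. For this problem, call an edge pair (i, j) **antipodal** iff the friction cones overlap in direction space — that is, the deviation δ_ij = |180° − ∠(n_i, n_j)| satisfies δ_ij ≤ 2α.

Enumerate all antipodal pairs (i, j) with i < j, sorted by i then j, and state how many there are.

α = atan 0.75 = 36.87°;  2α = 73.74°
n_0 = (-0.8925, +0.4511)
n_1 = (-0.9107, -0.4131)
n_2 = (+0.1175, -0.9931)
n_3 = (+0.9808, +0.1948)
n_4 = (-0.1318, +0.9913)
  (0,1): δ = 128.79°  ·
  (0,2): δ = 56.44°  ✓
  (0,3): δ = 38.04°  ✓
  (0,4): δ = 124.39°  ·
  (1,2): δ = 107.65°  ·
  (1,3): δ = 13.17°  ✓
  (1,4): δ = 73.17°  ✓
  (2,3): δ = 85.51°  ·
  (2,4): δ = 0.83°  ✓
  (3,4): δ = 93.66°  ·
antipodal pairs: 5

count = 5; pairs: (0,2), (0,3), (1,3), (1,4), (2,4)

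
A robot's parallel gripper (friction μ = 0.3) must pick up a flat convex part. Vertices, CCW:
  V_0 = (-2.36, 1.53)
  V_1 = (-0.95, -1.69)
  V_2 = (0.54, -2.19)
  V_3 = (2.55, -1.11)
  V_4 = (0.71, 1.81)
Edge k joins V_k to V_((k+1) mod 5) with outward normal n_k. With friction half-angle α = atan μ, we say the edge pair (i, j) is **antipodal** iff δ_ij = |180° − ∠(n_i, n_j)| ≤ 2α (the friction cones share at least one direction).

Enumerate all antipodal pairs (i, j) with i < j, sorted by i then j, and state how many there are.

α = atan 0.3 = 16.70°;  2α = 33.40°
n_0 = (-0.9160, -0.4011)
n_1 = (-0.3181, -0.9480)
n_2 = (+0.4733, -0.8809)
n_3 = (+0.8460, +0.5331)
n_4 = (-0.0908, +0.9959)
  (0,1): δ = 132.20°  ·
  (0,2): δ = 85.40°  ·
  (0,3): δ = 8.57°  ✓
  (0,4): δ = 71.56°  ·
  (1,2): δ = 133.20°  ·
  (1,3): δ = 39.23°  ·
  (1,4): δ = 23.76°  ✓
  (2,3): δ = 86.03°  ·
  (2,4): δ = 23.04°  ✓
  (3,4): δ = 117.01°  ·
antipodal pairs: 3

count = 3; pairs: (0,3), (1,4), (2,4)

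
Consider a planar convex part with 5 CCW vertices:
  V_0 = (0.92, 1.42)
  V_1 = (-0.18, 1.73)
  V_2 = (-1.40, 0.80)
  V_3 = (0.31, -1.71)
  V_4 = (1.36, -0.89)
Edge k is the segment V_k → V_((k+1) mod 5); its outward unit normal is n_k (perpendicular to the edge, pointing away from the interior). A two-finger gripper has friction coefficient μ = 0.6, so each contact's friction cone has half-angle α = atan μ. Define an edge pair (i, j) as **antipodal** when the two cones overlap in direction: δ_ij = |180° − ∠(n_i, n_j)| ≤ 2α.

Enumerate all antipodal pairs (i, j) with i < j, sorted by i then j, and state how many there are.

count = 4; pairs: (0,2), (0,3), (1,3), (2,4)

α = atan 0.6 = 30.96°;  2α = 61.93°
n_0 = (+0.2713, +0.9625)
n_1 = (-0.6062, +0.7953)
n_2 = (-0.8264, -0.5630)
n_3 = (+0.6155, -0.7881)
n_4 = (+0.9823, +0.1871)
  (0,1): δ = 126.94°  ·
  (0,2): δ = 40.00°  ✓
  (0,3): δ = 53.73°  ✓
  (0,4): δ = 116.52°  ·
  (1,2): δ = 93.05°  ·
  (1,3): δ = 0.67°  ✓
  (1,4): δ = 63.47°  ·
  (2,3): δ = 86.28°  ·
  (2,4): δ = 23.48°  ✓
  (3,4): δ = 117.20°  ·
antipodal pairs: 4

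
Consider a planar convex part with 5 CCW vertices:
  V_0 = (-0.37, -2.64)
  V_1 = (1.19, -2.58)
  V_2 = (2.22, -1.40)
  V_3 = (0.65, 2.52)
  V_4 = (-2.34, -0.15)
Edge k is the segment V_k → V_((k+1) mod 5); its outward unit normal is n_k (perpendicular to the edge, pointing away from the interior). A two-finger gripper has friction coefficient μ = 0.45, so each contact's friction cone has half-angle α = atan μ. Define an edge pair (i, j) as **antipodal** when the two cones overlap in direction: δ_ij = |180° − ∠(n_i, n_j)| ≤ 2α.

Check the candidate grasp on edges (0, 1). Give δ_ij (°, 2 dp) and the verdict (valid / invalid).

α = atan 0.45 = 24.23°;  2α = 48.46°
edge 0: e_0 = (+1.56, +0.06);  n_0 = (+0.0384, -0.9993)
edge 1: e_1 = (+1.03, +1.18);  n_1 = (+0.7534, -0.6576)
∠(n_0, n_1) = 46.68°
δ = |180° − 46.68°| = 133.32°
133.32° > 2α = 48.46°  →  invalid

δ = 133.32°, invalid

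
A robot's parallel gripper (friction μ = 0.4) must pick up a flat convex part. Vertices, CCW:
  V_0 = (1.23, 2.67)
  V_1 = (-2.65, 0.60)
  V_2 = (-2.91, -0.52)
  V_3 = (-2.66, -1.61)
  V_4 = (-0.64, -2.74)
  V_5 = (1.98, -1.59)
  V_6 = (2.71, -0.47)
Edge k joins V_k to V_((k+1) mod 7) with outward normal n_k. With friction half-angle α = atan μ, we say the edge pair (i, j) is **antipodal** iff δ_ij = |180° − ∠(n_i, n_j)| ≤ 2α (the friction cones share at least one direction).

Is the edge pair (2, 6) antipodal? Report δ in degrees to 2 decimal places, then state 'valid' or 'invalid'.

α = atan 0.4 = 21.80°;  2α = 43.60°
edge 2: e_2 = (+0.25, -1.09);  n_2 = (-0.9747, -0.2236)
edge 6: e_6 = (-1.48, +3.14);  n_6 = (+0.9046, +0.4264)
∠(n_2, n_6) = 167.68°
δ = |180° − 167.68°| = 12.32°
12.32° ≤ 2α = 43.60°  →  valid

δ = 12.32°, valid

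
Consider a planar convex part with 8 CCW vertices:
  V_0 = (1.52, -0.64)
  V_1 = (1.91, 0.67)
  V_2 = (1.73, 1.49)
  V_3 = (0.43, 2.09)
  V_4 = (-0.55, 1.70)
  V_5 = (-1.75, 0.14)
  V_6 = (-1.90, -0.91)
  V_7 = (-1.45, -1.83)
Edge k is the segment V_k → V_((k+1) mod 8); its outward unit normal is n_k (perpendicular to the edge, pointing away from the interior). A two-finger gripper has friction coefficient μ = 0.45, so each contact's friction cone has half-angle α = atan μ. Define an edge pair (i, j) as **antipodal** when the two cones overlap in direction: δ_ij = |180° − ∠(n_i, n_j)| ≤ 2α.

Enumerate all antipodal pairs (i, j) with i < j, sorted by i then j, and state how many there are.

count = 9; pairs: (0,4), (0,5), (0,6), (1,5), (1,6), (2,6), (2,7), (3,7), (4,7)

α = atan 0.45 = 24.23°;  2α = 48.46°
n_0 = (+0.9584, -0.2853)
n_1 = (+0.9767, +0.2144)
n_2 = (+0.4191, +0.9080)
n_3 = (-0.3698, +0.9291)
n_4 = (-0.7926, +0.6097)
n_5 = (-0.9899, +0.1414)
n_6 = (-0.8983, -0.4394)
n_7 = (+0.3719, -0.9283)
  (0,1): δ = 151.04°  ·
  (0,2): δ = 98.20°  ·
  (0,3): δ = 51.72°  ·
  (0,4): δ = 20.99°  ✓
  (0,5): δ = 8.45°  ✓
  (0,6): δ = 42.64°  ✓
  (0,7): δ = 128.41°  ·
  (1,2): δ = 127.16°  ·
  (1,3): δ = 80.68°  ·
  (1,4): δ = 49.95°  ·
  (1,5): δ = 20.51°  ✓
  (1,6): δ = 13.68°  ✓
  (1,7): δ = 99.45°  ·
  (2,3): δ = 133.52°  ·
  (2,4): δ = 102.79°  ·
  (2,5): δ = 73.35°  ·
  (2,6): δ = 39.16°  ✓
  (2,7): δ = 46.61°  ✓
  (3,4): δ = 149.27°  ·
  (3,5): δ = 119.83°  ·
  (3,6): δ = 85.64°  ·
  (3,7): δ = 0.13°  ✓
  (4,5): δ = 150.56°  ·
  (4,6): δ = 116.37°  ·
  (4,7): δ = 30.60°  ✓
  (5,6): δ = 145.81°  ·
  (5,7): δ = 60.04°  ·
  (6,7): δ = 94.23°  ·
antipodal pairs: 9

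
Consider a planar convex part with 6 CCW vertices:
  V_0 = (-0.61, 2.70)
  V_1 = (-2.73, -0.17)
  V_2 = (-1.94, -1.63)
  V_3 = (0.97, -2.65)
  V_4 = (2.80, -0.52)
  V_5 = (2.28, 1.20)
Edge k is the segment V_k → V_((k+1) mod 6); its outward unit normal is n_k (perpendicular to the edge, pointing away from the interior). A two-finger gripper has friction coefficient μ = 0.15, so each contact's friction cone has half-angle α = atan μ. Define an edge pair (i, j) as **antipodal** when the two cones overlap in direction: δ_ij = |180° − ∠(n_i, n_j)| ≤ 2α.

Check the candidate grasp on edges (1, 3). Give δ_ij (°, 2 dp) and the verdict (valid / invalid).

δ = 69.09°, invalid

α = atan 0.15 = 8.53°;  2α = 17.06°
edge 1: e_1 = (+0.79, -1.46);  n_1 = (-0.8795, -0.4759)
edge 3: e_3 = (+1.83, +2.13);  n_3 = (+0.7585, -0.6517)
∠(n_1, n_3) = 110.91°
δ = |180° − 110.91°| = 69.09°
69.09° > 2α = 17.06°  →  invalid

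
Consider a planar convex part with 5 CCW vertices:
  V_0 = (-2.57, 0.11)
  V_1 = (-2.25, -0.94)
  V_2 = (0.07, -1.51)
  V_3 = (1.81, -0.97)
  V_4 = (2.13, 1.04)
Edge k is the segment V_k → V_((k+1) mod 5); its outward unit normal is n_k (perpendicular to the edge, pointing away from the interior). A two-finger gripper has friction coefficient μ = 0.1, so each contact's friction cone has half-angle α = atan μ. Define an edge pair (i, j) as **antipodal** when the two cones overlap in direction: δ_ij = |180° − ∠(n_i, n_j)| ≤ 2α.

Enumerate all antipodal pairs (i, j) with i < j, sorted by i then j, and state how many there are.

count = 1; pairs: (2,4)

α = atan 0.1 = 5.71°;  2α = 11.42°
n_0 = (-0.9566, -0.2915)
n_1 = (-0.2386, -0.9711)
n_2 = (+0.2964, -0.9551)
n_3 = (+0.9876, -0.1572)
n_4 = (-0.1941, +0.9810)
  (0,1): δ = 120.75°  ·
  (0,2): δ = 89.71°  ·
  (0,3): δ = 26.00°  ·
  (0,4): δ = 84.24°  ·
  (1,2): δ = 148.95°  ·
  (1,3): δ = 85.24°  ·
  (1,4): δ = 25.00°  ·
  (2,3): δ = 116.29°  ·
  (2,4): δ = 6.05°  ✓
  (3,4): δ = 69.76°  ·
antipodal pairs: 1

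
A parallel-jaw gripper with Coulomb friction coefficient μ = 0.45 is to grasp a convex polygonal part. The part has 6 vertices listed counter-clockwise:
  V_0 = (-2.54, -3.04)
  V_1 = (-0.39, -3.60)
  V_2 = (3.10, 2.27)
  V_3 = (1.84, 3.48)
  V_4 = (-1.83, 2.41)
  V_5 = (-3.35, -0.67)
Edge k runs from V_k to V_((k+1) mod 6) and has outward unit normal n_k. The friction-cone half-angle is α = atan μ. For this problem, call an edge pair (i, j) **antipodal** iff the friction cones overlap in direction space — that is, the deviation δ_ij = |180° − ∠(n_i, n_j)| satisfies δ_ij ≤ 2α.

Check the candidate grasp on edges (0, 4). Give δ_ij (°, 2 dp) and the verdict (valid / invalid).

δ = 78.33°, invalid

α = atan 0.45 = 24.23°;  2α = 48.46°
edge 0: e_0 = (+2.15, -0.56);  n_0 = (-0.2521, -0.9677)
edge 4: e_4 = (-1.52, -3.08);  n_4 = (-0.8967, +0.4425)
∠(n_0, n_4) = 101.67°
δ = |180° − 101.67°| = 78.33°
78.33° > 2α = 48.46°  →  invalid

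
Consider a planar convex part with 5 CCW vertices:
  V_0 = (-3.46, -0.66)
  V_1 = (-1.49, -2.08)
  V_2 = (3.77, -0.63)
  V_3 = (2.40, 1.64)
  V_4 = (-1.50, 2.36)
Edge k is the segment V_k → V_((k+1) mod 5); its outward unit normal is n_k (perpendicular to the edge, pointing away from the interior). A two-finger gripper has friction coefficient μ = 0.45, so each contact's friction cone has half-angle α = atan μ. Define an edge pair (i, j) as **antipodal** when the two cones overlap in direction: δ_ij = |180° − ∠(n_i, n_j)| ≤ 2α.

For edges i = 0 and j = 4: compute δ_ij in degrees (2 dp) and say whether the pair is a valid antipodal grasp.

δ = 92.80°, invalid

α = atan 0.45 = 24.23°;  2α = 48.46°
edge 0: e_0 = (+1.97, -1.42);  n_0 = (-0.5847, -0.8112)
edge 4: e_4 = (-1.96, -3.02);  n_4 = (-0.8388, +0.5444)
∠(n_0, n_4) = 87.20°
δ = |180° − 87.20°| = 92.80°
92.80° > 2α = 48.46°  →  invalid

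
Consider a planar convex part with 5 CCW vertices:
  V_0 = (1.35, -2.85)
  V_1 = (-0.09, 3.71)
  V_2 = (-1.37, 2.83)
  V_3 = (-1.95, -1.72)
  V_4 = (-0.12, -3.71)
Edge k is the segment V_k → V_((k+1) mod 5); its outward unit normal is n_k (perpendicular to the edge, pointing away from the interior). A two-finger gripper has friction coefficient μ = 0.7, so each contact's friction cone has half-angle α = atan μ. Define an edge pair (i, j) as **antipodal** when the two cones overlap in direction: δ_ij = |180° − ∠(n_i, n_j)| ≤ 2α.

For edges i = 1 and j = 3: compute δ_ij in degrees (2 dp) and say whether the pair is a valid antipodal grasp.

δ = 81.91°, invalid

α = atan 0.7 = 34.99°;  2α = 69.98°
edge 1: e_1 = (-1.28, -0.88);  n_1 = (-0.5665, +0.8240)
edge 3: e_3 = (+1.83, -1.99);  n_3 = (-0.7361, -0.6769)
∠(n_1, n_3) = 98.09°
δ = |180° − 98.09°| = 81.91°
81.91° > 2α = 69.98°  →  invalid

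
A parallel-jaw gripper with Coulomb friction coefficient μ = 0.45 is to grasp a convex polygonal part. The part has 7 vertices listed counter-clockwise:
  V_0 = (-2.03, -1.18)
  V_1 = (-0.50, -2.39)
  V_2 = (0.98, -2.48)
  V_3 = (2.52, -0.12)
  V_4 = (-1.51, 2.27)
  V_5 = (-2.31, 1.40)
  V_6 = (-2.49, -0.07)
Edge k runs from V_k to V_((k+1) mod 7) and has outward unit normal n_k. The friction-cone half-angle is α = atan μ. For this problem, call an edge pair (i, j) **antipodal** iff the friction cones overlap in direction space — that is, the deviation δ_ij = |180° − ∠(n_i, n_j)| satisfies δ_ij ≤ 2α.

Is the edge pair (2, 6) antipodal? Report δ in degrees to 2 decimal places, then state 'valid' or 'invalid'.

α = atan 0.45 = 24.23°;  2α = 48.46°
edge 2: e_2 = (+1.54, +2.36);  n_2 = (+0.8375, -0.5465)
edge 6: e_6 = (+0.46, -1.11);  n_6 = (-0.9238, -0.3828)
∠(n_2, n_6) = 124.36°
δ = |180° − 124.36°| = 55.64°
55.64° > 2α = 48.46°  →  invalid

δ = 55.64°, invalid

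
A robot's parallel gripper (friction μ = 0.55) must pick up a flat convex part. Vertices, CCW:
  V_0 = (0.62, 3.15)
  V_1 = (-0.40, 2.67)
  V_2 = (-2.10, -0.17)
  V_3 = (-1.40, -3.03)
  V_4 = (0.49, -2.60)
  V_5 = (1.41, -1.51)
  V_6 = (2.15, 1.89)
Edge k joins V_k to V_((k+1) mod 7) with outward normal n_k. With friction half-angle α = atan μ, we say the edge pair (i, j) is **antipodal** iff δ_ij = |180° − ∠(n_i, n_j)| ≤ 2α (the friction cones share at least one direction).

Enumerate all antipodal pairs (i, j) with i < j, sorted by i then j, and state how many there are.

α = atan 0.55 = 28.81°;  2α = 57.62°
n_0 = (-0.4258, +0.9048)
n_1 = (-0.8580, +0.5136)
n_2 = (-0.9713, -0.2377)
n_3 = (+0.2218, -0.9751)
n_4 = (+0.7642, -0.6450)
n_5 = (+0.9771, -0.2127)
n_6 = (+0.6357, +0.7719)
  (0,1): δ = 146.11°  ·
  (0,2): δ = 101.45°  ·
  (0,3): δ = 12.38°  ✓
  (0,4): δ = 24.63°  ✓
  (0,5): δ = 52.52°  ✓
  (0,6): δ = 115.33°  ·
  (1,2): δ = 135.34°  ·
  (1,3): δ = 46.28°  ✓
  (1,4): δ = 9.26°  ✓
  (1,5): δ = 18.63°  ✓
  (1,6): δ = 81.43°  ·
  (2,3): δ = 90.94°  ·
  (2,4): δ = 53.92°  ✓
  (2,5): δ = 26.03°  ✓
  (2,6): δ = 36.77°  ✓
  (3,4): δ = 142.98°  ·
  (3,5): δ = 115.10°  ·
  (3,6): δ = 52.29°  ✓
  (4,5): δ = 152.11°  ·
  (4,6): δ = 89.31°  ·
  (5,6): δ = 117.19°  ·
antipodal pairs: 10

count = 10; pairs: (0,3), (0,4), (0,5), (1,3), (1,4), (1,5), (2,4), (2,5), (2,6), (3,6)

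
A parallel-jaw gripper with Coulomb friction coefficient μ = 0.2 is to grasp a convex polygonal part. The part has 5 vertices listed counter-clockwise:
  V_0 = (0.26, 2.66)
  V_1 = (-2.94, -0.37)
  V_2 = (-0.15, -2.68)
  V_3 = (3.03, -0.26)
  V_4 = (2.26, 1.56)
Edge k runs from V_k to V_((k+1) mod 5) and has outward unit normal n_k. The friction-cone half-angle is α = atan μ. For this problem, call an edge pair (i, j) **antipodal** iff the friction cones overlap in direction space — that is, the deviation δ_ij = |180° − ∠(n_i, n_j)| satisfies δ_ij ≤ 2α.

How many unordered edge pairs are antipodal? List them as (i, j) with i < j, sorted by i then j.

α = atan 0.2 = 11.31°;  2α = 22.62°
n_0 = (-0.6876, +0.7261)
n_1 = (-0.6377, -0.7703)
n_2 = (+0.6056, -0.7958)
n_3 = (+0.9210, +0.3896)
n_4 = (+0.4819, +0.8762)
  (0,1): δ = 83.06°  ·
  (0,2): δ = 6.17°  ✓
  (0,3): δ = 69.50°  ·
  (0,4): δ = 107.75°  ·
  (1,2): δ = 103.11°  ·
  (1,3): δ = 27.44°  ·
  (1,4): δ = 10.81°  ✓
  (2,3): δ = 104.34°  ·
  (2,4): δ = 66.08°  ·
  (3,4): δ = 141.74°  ·
antipodal pairs: 2

count = 2; pairs: (0,2), (1,4)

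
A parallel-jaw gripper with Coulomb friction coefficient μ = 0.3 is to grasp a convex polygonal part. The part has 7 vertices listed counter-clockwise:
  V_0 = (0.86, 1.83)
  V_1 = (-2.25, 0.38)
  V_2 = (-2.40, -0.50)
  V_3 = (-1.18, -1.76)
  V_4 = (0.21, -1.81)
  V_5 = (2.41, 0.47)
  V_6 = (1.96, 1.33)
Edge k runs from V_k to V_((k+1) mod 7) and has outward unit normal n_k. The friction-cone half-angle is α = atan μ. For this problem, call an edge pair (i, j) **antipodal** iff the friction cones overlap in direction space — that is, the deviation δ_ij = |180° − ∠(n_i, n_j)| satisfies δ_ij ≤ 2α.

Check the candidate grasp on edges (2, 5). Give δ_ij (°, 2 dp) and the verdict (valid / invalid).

α = atan 0.3 = 16.70°;  2α = 33.40°
edge 2: e_2 = (+1.22, -1.26);  n_2 = (-0.7184, -0.6956)
edge 5: e_5 = (-0.45, +0.86);  n_5 = (+0.8860, +0.4636)
∠(n_2, n_5) = 163.55°
δ = |180° − 163.55°| = 16.45°
16.45° ≤ 2α = 33.40°  →  valid

δ = 16.45°, valid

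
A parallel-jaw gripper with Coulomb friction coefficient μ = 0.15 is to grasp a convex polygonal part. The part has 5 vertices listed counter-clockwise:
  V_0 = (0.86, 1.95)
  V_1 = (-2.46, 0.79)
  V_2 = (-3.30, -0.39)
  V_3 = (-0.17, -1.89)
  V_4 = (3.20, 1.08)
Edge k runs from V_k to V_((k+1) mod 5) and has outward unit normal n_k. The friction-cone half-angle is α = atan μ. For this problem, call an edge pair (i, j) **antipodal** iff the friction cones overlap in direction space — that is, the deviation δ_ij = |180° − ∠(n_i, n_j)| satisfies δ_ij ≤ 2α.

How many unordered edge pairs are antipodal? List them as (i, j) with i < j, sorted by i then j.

count = 2; pairs: (1,3), (2,4)

α = atan 0.15 = 8.53°;  2α = 17.06°
n_0 = (-0.3298, +0.9440)
n_1 = (-0.8147, +0.5799)
n_2 = (-0.4322, -0.9018)
n_3 = (+0.6612, -0.7502)
n_4 = (+0.3485, +0.9373)
  (0,1): δ = 144.71°  ·
  (0,2): δ = 44.86°  ·
  (0,3): δ = 22.13°  ·
  (0,4): δ = 140.35°  ·
  (1,2): δ = 80.16°  ·
  (1,3): δ = 13.16°  ✓
  (1,4): δ = 105.05°  ·
  (2,3): δ = 113.00°  ·
  (2,4): δ = 5.21°  ✓
  (3,4): δ = 61.78°  ·
antipodal pairs: 2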